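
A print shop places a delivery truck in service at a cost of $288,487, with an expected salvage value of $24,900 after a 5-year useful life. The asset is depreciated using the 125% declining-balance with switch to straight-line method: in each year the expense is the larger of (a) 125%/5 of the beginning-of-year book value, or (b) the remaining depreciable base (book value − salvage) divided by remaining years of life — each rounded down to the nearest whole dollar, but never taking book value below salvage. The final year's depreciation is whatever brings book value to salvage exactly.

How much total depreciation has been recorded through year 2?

Depreciable base = $288,487 − $24,900 = $263,587.
Year 1: DB = ⌊$288,487 × 125%/5⌋ = $72,121; SL = ⌊$263,587/5⌋ = $52,717 → take DB $72,121. Book value $216,366.
Year 2: DB = ⌊$216,366 × 125%/5⌋ = $54,091; SL = ⌊$191,466/4⌋ = $47,866 → take DB $54,091. Book value $162,275.
Accumulated through year 2 = $288,487 − $162,275 = $126,212.

$126,212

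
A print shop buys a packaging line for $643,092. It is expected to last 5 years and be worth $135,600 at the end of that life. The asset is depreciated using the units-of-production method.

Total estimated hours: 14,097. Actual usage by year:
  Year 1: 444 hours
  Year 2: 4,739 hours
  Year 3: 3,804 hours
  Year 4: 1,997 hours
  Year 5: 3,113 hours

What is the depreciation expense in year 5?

Depreciable base = $643,092 − $135,600 = $507,492.
Rate = $507,492 / 14,097 hours = $36 per hour.
Year 1: 444 × $36 = $15,984. Book value $627,108.
Year 2: 4,739 × $36 = $170,604. Book value $456,504.
Year 3: 3,804 × $36 = $136,944. Book value $319,560.
Year 4: 1,997 × $36 = $71,892. Book value $247,668.
Year 5: 3,113 × $36 = $112,068. Book value $135,600.

$112,068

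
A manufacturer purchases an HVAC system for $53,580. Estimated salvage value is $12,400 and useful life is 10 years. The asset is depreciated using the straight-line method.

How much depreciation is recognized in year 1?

$4,118

Depreciable base = $53,580 − $12,400 = $41,180.
Annual expense = $41,180 / 10 = $4,118.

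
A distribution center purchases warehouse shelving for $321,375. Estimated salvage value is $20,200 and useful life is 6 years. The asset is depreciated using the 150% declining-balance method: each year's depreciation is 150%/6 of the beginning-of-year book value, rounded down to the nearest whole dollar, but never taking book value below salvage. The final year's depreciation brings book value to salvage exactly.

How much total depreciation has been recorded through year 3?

$185,794

Depreciable base = $321,375 − $20,200 = $301,175.
Year 1: ⌊$321,375 × 150%/6⌋ = $80,343. Book value $241,032.
Year 2: ⌊$241,032 × 150%/6⌋ = $60,258. Book value $180,774.
Year 3: ⌊$180,774 × 150%/6⌋ = $45,193. Book value $135,581.
Accumulated through year 3 = $321,375 − $135,581 = $185,794.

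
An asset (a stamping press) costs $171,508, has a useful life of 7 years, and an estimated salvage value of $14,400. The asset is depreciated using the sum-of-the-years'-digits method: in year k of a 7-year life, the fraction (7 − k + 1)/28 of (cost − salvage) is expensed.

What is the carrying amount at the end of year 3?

Depreciable base = $171,508 − $14,400 = $157,108.
Sum of the years' digits = 7+6+5+4+3+2+1 = 28.
Year 1: $157,108 × 7/28 = $39,277. Book value $132,231.
Year 2: $157,108 × 6/28 = $33,666. Book value $98,565.
Year 3: $157,108 × 5/28 = $28,055. Book value $70,510.

$70,510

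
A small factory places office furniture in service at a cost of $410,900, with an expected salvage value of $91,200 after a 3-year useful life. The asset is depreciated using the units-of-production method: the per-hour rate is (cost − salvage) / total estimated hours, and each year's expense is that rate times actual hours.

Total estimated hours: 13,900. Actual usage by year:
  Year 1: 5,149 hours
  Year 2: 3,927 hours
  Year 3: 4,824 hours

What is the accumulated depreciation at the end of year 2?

$208,748

Depreciable base = $410,900 − $91,200 = $319,700.
Rate = $319,700 / 13,900 hours = $23 per hour.
Year 1: 5,149 × $23 = $118,427. Book value $292,473.
Year 2: 3,927 × $23 = $90,321. Book value $202,152.
Accumulated through year 2 = $410,900 − $202,152 = $208,748.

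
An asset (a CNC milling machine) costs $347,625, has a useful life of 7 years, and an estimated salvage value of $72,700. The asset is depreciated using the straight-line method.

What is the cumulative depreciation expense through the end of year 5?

Depreciable base = $347,625 − $72,700 = $274,925.
Annual expense = $274,925 / 7 = $39,275.
End of year 1: book value $308,350.
End of year 2: book value $269,075.
End of year 3: book value $229,800.
End of year 4: book value $190,525.
End of year 5: book value $151,250.
Accumulated through year 5 = $347,625 − $151,250 = $196,375.

$196,375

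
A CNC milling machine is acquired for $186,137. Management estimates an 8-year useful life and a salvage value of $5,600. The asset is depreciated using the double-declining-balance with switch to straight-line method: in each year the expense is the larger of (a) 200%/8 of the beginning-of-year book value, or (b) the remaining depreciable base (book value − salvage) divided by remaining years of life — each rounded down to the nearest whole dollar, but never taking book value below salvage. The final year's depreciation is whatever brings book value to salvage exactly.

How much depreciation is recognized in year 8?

$12,858

Depreciable base = $186,137 − $5,600 = $180,537.
Year 1: DB = ⌊$186,137 × 200%/8⌋ = $46,534; SL = ⌊$180,537/8⌋ = $22,567 → take DB $46,534. Book value $139,603.
Year 2: DB = ⌊$139,603 × 200%/8⌋ = $34,900; SL = ⌊$134,003/7⌋ = $19,143 → take DB $34,900. Book value $104,703.
Year 3: DB = ⌊$104,703 × 200%/8⌋ = $26,175; SL = ⌊$99,103/6⌋ = $16,517 → take DB $26,175. Book value $78,528.
Year 4: DB = ⌊$78,528 × 200%/8⌋ = $19,632; SL = ⌊$72,928/5⌋ = $14,585 → take DB $19,632. Book value $58,896.
Year 5: DB = ⌊$58,896 × 200%/8⌋ = $14,724; SL = ⌊$53,296/4⌋ = $13,324 → take DB $14,724. Book value $44,172.
Year 6: DB = ⌊$44,172 × 200%/8⌋ = $11,043; SL = ⌊$38,572/3⌋ = $12,857 → take SL $12,857. Book value $31,315.
Year 7: DB = ⌊$31,315 × 200%/8⌋ = $7,828; SL = ⌊$25,715/2⌋ = $12,857 → take SL $12,857. Book value $18,458.
Year 8 (final): $18,458 − $5,600 = $12,858. Book value $5,600.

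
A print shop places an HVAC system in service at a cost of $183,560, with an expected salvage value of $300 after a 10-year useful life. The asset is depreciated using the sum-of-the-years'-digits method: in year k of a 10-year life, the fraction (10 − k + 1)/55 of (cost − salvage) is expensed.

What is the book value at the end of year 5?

$50,280

Depreciable base = $183,560 − $300 = $183,260.
Sum of the years' digits = 10+9+8+7+6+5+4+3+2+1 = 55.
Year 1: $183,260 × 10/55 = $33,320. Book value $150,240.
Year 2: $183,260 × 9/55 = $29,988. Book value $120,252.
Year 3: $183,260 × 8/55 = $26,656. Book value $93,596.
Year 4: $183,260 × 7/55 = $23,324. Book value $70,272.
Year 5: $183,260 × 6/55 = $19,992. Book value $50,280.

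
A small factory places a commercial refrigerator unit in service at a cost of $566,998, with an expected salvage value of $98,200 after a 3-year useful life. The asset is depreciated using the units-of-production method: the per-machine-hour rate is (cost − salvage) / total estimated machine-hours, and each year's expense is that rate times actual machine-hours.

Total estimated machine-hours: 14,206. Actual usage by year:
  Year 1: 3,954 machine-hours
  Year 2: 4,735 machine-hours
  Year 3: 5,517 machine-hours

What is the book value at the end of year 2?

$280,261

Depreciable base = $566,998 − $98,200 = $468,798.
Rate = $468,798 / 14,206 machine-hours = $33 per machine-hour.
Year 1: 3,954 × $33 = $130,482. Book value $436,516.
Year 2: 4,735 × $33 = $156,255. Book value $280,261.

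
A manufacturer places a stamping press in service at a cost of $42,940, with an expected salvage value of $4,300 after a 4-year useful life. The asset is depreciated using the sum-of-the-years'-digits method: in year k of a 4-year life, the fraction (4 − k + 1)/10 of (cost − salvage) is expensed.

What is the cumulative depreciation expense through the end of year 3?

$34,776

Depreciable base = $42,940 − $4,300 = $38,640.
Sum of the years' digits = 4+3+2+1 = 10.
Year 1: $38,640 × 4/10 = $15,456. Book value $27,484.
Year 2: $38,640 × 3/10 = $11,592. Book value $15,892.
Year 3: $38,640 × 2/10 = $7,728. Book value $8,164.
Accumulated through year 3 = $42,940 − $8,164 = $34,776.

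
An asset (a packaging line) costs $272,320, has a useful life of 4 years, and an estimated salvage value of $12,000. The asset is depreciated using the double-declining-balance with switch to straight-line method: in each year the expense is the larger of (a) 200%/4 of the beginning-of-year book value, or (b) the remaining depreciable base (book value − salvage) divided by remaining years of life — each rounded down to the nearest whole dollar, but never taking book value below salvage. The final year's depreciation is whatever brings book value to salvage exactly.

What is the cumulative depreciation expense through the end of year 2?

$204,240

Depreciable base = $272,320 − $12,000 = $260,320.
Year 1: DB = ⌊$272,320 × 200%/4⌋ = $136,160; SL = ⌊$260,320/4⌋ = $65,080 → take DB $136,160. Book value $136,160.
Year 2: DB = ⌊$136,160 × 200%/4⌋ = $68,080; SL = ⌊$124,160/3⌋ = $41,386 → take DB $68,080. Book value $68,080.
Accumulated through year 2 = $272,320 − $68,080 = $204,240.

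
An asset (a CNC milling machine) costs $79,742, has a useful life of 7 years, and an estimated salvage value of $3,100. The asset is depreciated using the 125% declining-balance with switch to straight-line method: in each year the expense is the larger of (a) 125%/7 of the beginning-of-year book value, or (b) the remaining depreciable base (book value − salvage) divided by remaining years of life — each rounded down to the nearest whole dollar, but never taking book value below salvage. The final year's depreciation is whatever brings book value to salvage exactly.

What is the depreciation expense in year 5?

Depreciable base = $79,742 − $3,100 = $76,642.
Year 1: DB = ⌊$79,742 × 125%/7⌋ = $14,239; SL = ⌊$76,642/7⌋ = $10,948 → take DB $14,239. Book value $65,503.
Year 2: DB = ⌊$65,503 × 125%/7⌋ = $11,696; SL = ⌊$62,403/6⌋ = $10,400 → take DB $11,696. Book value $53,807.
Year 3: DB = ⌊$53,807 × 125%/7⌋ = $9,608; SL = ⌊$50,707/5⌋ = $10,141 → take SL $10,141. Book value $43,666.
Year 4: DB = ⌊$43,666 × 125%/7⌋ = $7,797; SL = ⌊$40,566/4⌋ = $10,141 → take SL $10,141. Book value $33,525.
Year 5: DB = ⌊$33,525 × 125%/7⌋ = $5,986; SL = ⌊$30,425/3⌋ = $10,141 → take SL $10,141. Book value $23,384.

$10,141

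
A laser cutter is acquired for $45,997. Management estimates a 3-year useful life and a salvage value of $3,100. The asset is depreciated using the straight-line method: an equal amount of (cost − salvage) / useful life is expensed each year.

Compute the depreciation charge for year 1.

Depreciable base = $45,997 − $3,100 = $42,897.
Annual expense = $42,897 / 3 = $14,299.

$14,299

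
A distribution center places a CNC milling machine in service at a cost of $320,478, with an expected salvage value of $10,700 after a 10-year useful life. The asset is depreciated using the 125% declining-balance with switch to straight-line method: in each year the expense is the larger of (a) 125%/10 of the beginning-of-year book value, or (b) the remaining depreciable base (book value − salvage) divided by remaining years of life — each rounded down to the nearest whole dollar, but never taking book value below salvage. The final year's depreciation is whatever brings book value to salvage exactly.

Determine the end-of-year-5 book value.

Depreciable base = $320,478 − $10,700 = $309,778.
Year 1: DB = ⌊$320,478 × 125%/10⌋ = $40,059; SL = ⌊$309,778/10⌋ = $30,977 → take DB $40,059. Book value $280,419.
Year 2: DB = ⌊$280,419 × 125%/10⌋ = $35,052; SL = ⌊$269,719/9⌋ = $29,968 → take DB $35,052. Book value $245,367.
Year 3: DB = ⌊$245,367 × 125%/10⌋ = $30,670; SL = ⌊$234,667/8⌋ = $29,333 → take DB $30,670. Book value $214,697.
Year 4: DB = ⌊$214,697 × 125%/10⌋ = $26,837; SL = ⌊$203,997/7⌋ = $29,142 → take SL $29,142. Book value $185,555.
Year 5: DB = ⌊$185,555 × 125%/10⌋ = $23,194; SL = ⌊$174,855/6⌋ = $29,142 → take SL $29,142. Book value $156,413.

$156,413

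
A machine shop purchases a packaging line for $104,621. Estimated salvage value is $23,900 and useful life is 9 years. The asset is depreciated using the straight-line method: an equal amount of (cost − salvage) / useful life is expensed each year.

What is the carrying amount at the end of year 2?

$86,683

Depreciable base = $104,621 − $23,900 = $80,721.
Annual expense = $80,721 / 9 = $8,969.
End of year 1: book value $95,652.
End of year 2: book value $86,683.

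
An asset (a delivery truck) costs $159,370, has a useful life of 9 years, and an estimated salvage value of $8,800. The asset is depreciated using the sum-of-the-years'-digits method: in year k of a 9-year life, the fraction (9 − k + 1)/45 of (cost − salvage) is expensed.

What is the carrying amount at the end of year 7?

$18,838

Depreciable base = $159,370 − $8,800 = $150,570.
Sum of the years' digits = 9+8+7+6+5+4+3+2+1 = 45.
Year 1: $150,570 × 9/45 = $30,114. Book value $129,256.
Year 2: $150,570 × 8/45 = $26,768. Book value $102,488.
Year 3: $150,570 × 7/45 = $23,422. Book value $79,066.
Year 4: $150,570 × 6/45 = $20,076. Book value $58,990.
Year 5: $150,570 × 5/45 = $16,730. Book value $42,260.
Year 6: $150,570 × 4/45 = $13,384. Book value $28,876.
Year 7: $150,570 × 3/45 = $10,038. Book value $18,838.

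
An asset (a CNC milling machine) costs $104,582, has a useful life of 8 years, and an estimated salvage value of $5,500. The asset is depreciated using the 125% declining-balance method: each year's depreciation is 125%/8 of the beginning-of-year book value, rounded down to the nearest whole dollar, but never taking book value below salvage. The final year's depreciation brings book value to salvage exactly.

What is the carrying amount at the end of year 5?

$44,725

Depreciable base = $104,582 − $5,500 = $99,082.
Year 1: ⌊$104,582 × 125%/8⌋ = $16,340. Book value $88,242.
Year 2: ⌊$88,242 × 125%/8⌋ = $13,787. Book value $74,455.
Year 3: ⌊$74,455 × 125%/8⌋ = $11,633. Book value $62,822.
Year 4: ⌊$62,822 × 125%/8⌋ = $9,815. Book value $53,007.
Year 5: ⌊$53,007 × 125%/8⌋ = $8,282. Book value $44,725.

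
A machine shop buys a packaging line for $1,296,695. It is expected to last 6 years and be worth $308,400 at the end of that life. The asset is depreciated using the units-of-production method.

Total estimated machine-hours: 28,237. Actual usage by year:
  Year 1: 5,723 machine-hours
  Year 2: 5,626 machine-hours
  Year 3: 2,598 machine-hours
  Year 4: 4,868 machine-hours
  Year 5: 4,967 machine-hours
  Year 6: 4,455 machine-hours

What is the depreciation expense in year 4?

Depreciable base = $1,296,695 − $308,400 = $988,295.
Rate = $988,295 / 28,237 machine-hours = $35 per machine-hour.
Year 1: 5,723 × $35 = $200,305. Book value $1,096,390.
Year 2: 5,626 × $35 = $196,910. Book value $899,480.
Year 3: 2,598 × $35 = $90,930. Book value $808,550.
Year 4: 4,868 × $35 = $170,380. Book value $638,170.

$170,380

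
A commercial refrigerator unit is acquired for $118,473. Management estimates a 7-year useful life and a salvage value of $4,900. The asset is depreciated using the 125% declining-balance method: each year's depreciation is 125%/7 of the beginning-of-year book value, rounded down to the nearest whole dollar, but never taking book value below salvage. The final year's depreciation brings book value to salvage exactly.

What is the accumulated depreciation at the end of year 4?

Depreciable base = $118,473 − $4,900 = $113,573.
Year 1: ⌊$118,473 × 125%/7⌋ = $21,155. Book value $97,318.
Year 2: ⌊$97,318 × 125%/7⌋ = $17,378. Book value $79,940.
Year 3: ⌊$79,940 × 125%/7⌋ = $14,275. Book value $65,665.
Year 4: ⌊$65,665 × 125%/7⌋ = $11,725. Book value $53,940.
Accumulated through year 4 = $118,473 − $53,940 = $64,533.

$64,533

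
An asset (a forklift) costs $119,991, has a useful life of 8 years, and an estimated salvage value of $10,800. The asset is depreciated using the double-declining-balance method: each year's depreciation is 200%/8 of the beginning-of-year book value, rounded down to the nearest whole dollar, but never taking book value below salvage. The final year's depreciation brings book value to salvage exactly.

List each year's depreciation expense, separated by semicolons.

Depreciable base = $119,991 − $10,800 = $109,191.
Year 1: ⌊$119,991 × 200%/8⌋ = $29,997. Book value $89,994.
Year 2: ⌊$89,994 × 200%/8⌋ = $22,498. Book value $67,496.
Year 3: ⌊$67,496 × 200%/8⌋ = $16,874. Book value $50,622.
Year 4: ⌊$50,622 × 200%/8⌋ = $12,655. Book value $37,967.
Year 5: ⌊$37,967 × 200%/8⌋ = $9,491. Book value $28,476.
Year 6: ⌊$28,476 × 200%/8⌋ = $7,119. Book value $21,357.
Year 7: ⌊$21,357 × 200%/8⌋ = $5,339. Book value $16,018.
Year 8 (final): $16,018 − $10,800 = $5,218. Book value $10,800.

$29,997; $22,498; $16,874; $12,655; $9,491; $7,119; $5,339; $5,218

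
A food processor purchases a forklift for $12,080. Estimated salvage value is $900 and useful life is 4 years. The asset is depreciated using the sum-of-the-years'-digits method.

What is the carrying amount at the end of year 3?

$2,018

Depreciable base = $12,080 − $900 = $11,180.
Sum of the years' digits = 4+3+2+1 = 10.
Year 1: $11,180 × 4/10 = $4,472. Book value $7,608.
Year 2: $11,180 × 3/10 = $3,354. Book value $4,254.
Year 3: $11,180 × 2/10 = $2,236. Book value $2,018.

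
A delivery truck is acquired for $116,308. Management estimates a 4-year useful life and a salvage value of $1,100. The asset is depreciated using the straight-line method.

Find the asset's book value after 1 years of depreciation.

$87,506

Depreciable base = $116,308 − $1,100 = $115,208.
Annual expense = $115,208 / 4 = $28,802.
End of year 1: book value $87,506.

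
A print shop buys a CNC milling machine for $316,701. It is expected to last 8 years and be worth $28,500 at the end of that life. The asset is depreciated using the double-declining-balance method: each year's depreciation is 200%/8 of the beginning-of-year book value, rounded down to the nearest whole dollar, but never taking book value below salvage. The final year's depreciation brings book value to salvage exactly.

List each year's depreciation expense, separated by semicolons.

Depreciable base = $316,701 − $28,500 = $288,201.
Year 1: ⌊$316,701 × 200%/8⌋ = $79,175. Book value $237,526.
Year 2: ⌊$237,526 × 200%/8⌋ = $59,381. Book value $178,145.
Year 3: ⌊$178,145 × 200%/8⌋ = $44,536. Book value $133,609.
Year 4: ⌊$133,609 × 200%/8⌋ = $33,402. Book value $100,207.
Year 5: ⌊$100,207 × 200%/8⌋ = $25,051. Book value $75,156.
Year 6: ⌊$75,156 × 200%/8⌋ = $18,789. Book value $56,367.
Year 7: ⌊$56,367 × 200%/8⌋ = $14,091. Book value $42,276.
Year 8 (final): $42,276 − $28,500 = $13,776. Book value $28,500.

$79,175; $59,381; $44,536; $33,402; $25,051; $18,789; $14,091; $13,776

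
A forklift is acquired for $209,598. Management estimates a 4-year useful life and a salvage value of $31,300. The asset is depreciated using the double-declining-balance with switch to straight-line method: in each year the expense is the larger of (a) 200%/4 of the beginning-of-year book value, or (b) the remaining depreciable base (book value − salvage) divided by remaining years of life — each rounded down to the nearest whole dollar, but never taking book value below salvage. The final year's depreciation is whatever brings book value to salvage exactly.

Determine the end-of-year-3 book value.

$31,300

Depreciable base = $209,598 − $31,300 = $178,298.
Year 1: DB = ⌊$209,598 × 200%/4⌋ = $104,799; SL = ⌊$178,298/4⌋ = $44,574 → take DB $104,799. Book value $104,799.
Year 2: DB = ⌊$104,799 × 200%/4⌋ = $52,399; SL = ⌊$73,499/3⌋ = $24,499 → take DB $52,399. Book value $52,400.
Year 3: DB = ⌊$52,400 × 200%/4⌋ = $26,200; SL = ⌊$21,100/2⌋ = $10,550 → take DB $26,200, capped at $21,100. Book value $31,300.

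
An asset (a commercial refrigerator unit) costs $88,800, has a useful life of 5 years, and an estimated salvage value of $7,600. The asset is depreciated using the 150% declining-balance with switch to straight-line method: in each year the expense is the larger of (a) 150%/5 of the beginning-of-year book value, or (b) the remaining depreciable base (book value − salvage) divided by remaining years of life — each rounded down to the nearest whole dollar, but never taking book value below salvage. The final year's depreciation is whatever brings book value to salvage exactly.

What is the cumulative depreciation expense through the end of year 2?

Depreciable base = $88,800 − $7,600 = $81,200.
Year 1: DB = ⌊$88,800 × 150%/5⌋ = $26,640; SL = ⌊$81,200/5⌋ = $16,240 → take DB $26,640. Book value $62,160.
Year 2: DB = ⌊$62,160 × 150%/5⌋ = $18,648; SL = ⌊$54,560/4⌋ = $13,640 → take DB $18,648. Book value $43,512.
Accumulated through year 2 = $88,800 − $43,512 = $45,288.

$45,288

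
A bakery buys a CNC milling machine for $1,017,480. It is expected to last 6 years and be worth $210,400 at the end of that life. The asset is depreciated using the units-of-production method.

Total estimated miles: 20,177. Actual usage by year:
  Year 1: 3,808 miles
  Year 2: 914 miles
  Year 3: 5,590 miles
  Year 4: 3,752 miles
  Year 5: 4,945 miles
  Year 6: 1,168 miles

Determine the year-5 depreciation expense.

Depreciable base = $1,017,480 − $210,400 = $807,080.
Rate = $807,080 / 20,177 miles = $40 per mile.
Year 1: 3,808 × $40 = $152,320. Book value $865,160.
Year 2: 914 × $40 = $36,560. Book value $828,600.
Year 3: 5,590 × $40 = $223,600. Book value $605,000.
Year 4: 3,752 × $40 = $150,080. Book value $454,920.
Year 5: 4,945 × $40 = $197,800. Book value $257,120.

$197,800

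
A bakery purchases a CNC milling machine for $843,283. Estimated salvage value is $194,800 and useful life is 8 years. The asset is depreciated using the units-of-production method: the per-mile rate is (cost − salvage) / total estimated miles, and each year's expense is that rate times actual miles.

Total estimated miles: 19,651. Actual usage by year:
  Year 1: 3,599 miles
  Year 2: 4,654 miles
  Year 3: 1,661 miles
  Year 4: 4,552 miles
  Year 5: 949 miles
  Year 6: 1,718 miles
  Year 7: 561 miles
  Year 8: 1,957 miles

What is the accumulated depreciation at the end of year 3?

Depreciable base = $843,283 − $194,800 = $648,483.
Rate = $648,483 / 19,651 miles = $33 per mile.
Year 1: 3,599 × $33 = $118,767. Book value $724,516.
Year 2: 4,654 × $33 = $153,582. Book value $570,934.
Year 3: 1,661 × $33 = $54,813. Book value $516,121.
Accumulated through year 3 = $843,283 − $516,121 = $327,162.

$327,162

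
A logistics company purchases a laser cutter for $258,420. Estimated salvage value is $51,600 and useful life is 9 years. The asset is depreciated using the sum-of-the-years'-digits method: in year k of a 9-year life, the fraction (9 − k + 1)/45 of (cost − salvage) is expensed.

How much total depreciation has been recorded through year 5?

$160,860

Depreciable base = $258,420 − $51,600 = $206,820.
Sum of the years' digits = 9+8+7+6+5+4+3+2+1 = 45.
Year 1: $206,820 × 9/45 = $41,364. Book value $217,056.
Year 2: $206,820 × 8/45 = $36,768. Book value $180,288.
Year 3: $206,820 × 7/45 = $32,172. Book value $148,116.
Year 4: $206,820 × 6/45 = $27,576. Book value $120,540.
Year 5: $206,820 × 5/45 = $22,980. Book value $97,560.
Accumulated through year 5 = $258,420 − $97,560 = $160,860.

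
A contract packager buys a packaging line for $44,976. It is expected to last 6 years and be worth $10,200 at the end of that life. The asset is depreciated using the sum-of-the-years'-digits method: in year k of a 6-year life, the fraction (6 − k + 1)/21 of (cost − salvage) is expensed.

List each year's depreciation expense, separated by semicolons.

$9,936; $8,280; $6,624; $4,968; $3,312; $1,656

Depreciable base = $44,976 − $10,200 = $34,776.
Sum of the years' digits = 6+5+4+3+2+1 = 21.
Year 1: $34,776 × 6/21 = $9,936. Book value $35,040.
Year 2: $34,776 × 5/21 = $8,280. Book value $26,760.
Year 3: $34,776 × 4/21 = $6,624. Book value $20,136.
Year 4: $34,776 × 3/21 = $4,968. Book value $15,168.
Year 5: $34,776 × 2/21 = $3,312. Book value $11,856.
Year 6: $34,776 × 1/21 = $1,656. Book value $10,200.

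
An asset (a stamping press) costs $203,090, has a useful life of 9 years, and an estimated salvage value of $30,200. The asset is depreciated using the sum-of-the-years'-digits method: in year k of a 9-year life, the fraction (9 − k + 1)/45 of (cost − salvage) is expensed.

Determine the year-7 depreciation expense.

Depreciable base = $203,090 − $30,200 = $172,890.
Sum of the years' digits = 9+8+7+6+5+4+3+2+1 = 45.
Year 1: $172,890 × 9/45 = $34,578. Book value $168,512.
Year 2: $172,890 × 8/45 = $30,736. Book value $137,776.
Year 3: $172,890 × 7/45 = $26,894. Book value $110,882.
Year 4: $172,890 × 6/45 = $23,052. Book value $87,830.
Year 5: $172,890 × 5/45 = $19,210. Book value $68,620.
Year 6: $172,890 × 4/45 = $15,368. Book value $53,252.
Year 7: $172,890 × 3/45 = $11,526. Book value $41,726.

$11,526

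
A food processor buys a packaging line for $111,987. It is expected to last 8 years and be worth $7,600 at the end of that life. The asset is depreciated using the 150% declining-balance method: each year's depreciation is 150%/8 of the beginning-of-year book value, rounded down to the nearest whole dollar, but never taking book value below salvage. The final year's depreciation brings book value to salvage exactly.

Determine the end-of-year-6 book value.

$32,221

Depreciable base = $111,987 − $7,600 = $104,387.
Year 1: ⌊$111,987 × 150%/8⌋ = $20,997. Book value $90,990.
Year 2: ⌊$90,990 × 150%/8⌋ = $17,060. Book value $73,930.
Year 3: ⌊$73,930 × 150%/8⌋ = $13,861. Book value $60,069.
Year 4: ⌊$60,069 × 150%/8⌋ = $11,262. Book value $48,807.
Year 5: ⌊$48,807 × 150%/8⌋ = $9,151. Book value $39,656.
Year 6: ⌊$39,656 × 150%/8⌋ = $7,435. Book value $32,221.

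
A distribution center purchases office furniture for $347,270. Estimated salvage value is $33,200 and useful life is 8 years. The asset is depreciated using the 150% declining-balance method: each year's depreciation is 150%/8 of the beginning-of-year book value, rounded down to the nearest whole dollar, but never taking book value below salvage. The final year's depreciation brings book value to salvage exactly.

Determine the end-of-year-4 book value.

Depreciable base = $347,270 − $33,200 = $314,070.
Year 1: ⌊$347,270 × 150%/8⌋ = $65,113. Book value $282,157.
Year 2: ⌊$282,157 × 150%/8⌋ = $52,904. Book value $229,253.
Year 3: ⌊$229,253 × 150%/8⌋ = $42,984. Book value $186,269.
Year 4: ⌊$186,269 × 150%/8⌋ = $34,925. Book value $151,344.

$151,344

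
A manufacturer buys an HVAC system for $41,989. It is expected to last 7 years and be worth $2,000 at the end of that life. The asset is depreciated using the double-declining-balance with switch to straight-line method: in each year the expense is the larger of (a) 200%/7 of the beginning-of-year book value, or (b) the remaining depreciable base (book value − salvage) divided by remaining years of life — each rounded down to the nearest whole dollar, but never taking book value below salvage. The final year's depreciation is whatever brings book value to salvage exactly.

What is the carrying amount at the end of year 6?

$4,904

Depreciable base = $41,989 − $2,000 = $39,989.
Year 1: DB = ⌊$41,989 × 200%/7⌋ = $11,996; SL = ⌊$39,989/7⌋ = $5,712 → take DB $11,996. Book value $29,993.
Year 2: DB = ⌊$29,993 × 200%/7⌋ = $8,569; SL = ⌊$27,993/6⌋ = $4,665 → take DB $8,569. Book value $21,424.
Year 3: DB = ⌊$21,424 × 200%/7⌋ = $6,121; SL = ⌊$19,424/5⌋ = $3,884 → take DB $6,121. Book value $15,303.
Year 4: DB = ⌊$15,303 × 200%/7⌋ = $4,372; SL = ⌊$13,303/4⌋ = $3,325 → take DB $4,372. Book value $10,931.
Year 5: DB = ⌊$10,931 × 200%/7⌋ = $3,123; SL = ⌊$8,931/3⌋ = $2,977 → take DB $3,123. Book value $7,808.
Year 6: DB = ⌊$7,808 × 200%/7⌋ = $2,230; SL = ⌊$5,808/2⌋ = $2,904 → take SL $2,904. Book value $4,904.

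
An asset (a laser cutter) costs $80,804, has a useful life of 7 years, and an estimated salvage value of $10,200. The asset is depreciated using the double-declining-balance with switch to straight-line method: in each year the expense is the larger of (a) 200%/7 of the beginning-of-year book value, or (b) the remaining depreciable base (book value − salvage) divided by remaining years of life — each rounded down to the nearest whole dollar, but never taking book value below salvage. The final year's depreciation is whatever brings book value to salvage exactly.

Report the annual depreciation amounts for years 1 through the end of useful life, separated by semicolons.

Depreciable base = $80,804 − $10,200 = $70,604.
Year 1: DB = ⌊$80,804 × 200%/7⌋ = $23,086; SL = ⌊$70,604/7⌋ = $10,086 → take DB $23,086. Book value $57,718.
Year 2: DB = ⌊$57,718 × 200%/7⌋ = $16,490; SL = ⌊$47,518/6⌋ = $7,919 → take DB $16,490. Book value $41,228.
Year 3: DB = ⌊$41,228 × 200%/7⌋ = $11,779; SL = ⌊$31,028/5⌋ = $6,205 → take DB $11,779. Book value $29,449.
Year 4: DB = ⌊$29,449 × 200%/7⌋ = $8,414; SL = ⌊$19,249/4⌋ = $4,812 → take DB $8,414. Book value $21,035.
Year 5: DB = ⌊$21,035 × 200%/7⌋ = $6,010; SL = ⌊$10,835/3⌋ = $3,611 → take DB $6,010. Book value $15,025.
Year 6: DB = ⌊$15,025 × 200%/7⌋ = $4,292; SL = ⌊$4,825/2⌋ = $2,412 → take DB $4,292. Book value $10,733.
Year 7 (final): $10,733 − $10,200 = $533. Book value $10,200.

$23,086; $16,490; $11,779; $8,414; $6,010; $4,292; $533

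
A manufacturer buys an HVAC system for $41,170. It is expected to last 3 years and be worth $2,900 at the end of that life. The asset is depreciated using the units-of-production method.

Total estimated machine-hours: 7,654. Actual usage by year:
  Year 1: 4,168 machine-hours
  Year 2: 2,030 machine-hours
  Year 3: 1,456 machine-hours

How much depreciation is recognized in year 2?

Depreciable base = $41,170 − $2,900 = $38,270.
Rate = $38,270 / 7,654 machine-hours = $5 per machine-hour.
Year 1: 4,168 × $5 = $20,840. Book value $20,330.
Year 2: 2,030 × $5 = $10,150. Book value $10,180.

$10,150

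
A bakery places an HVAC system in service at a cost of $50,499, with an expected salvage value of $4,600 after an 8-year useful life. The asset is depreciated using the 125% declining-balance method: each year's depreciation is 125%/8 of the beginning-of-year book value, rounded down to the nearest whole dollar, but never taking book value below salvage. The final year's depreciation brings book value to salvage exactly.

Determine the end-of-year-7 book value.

Depreciable base = $50,499 − $4,600 = $45,899.
Year 1: ⌊$50,499 × 125%/8⌋ = $7,890. Book value $42,609.
Year 2: ⌊$42,609 × 125%/8⌋ = $6,657. Book value $35,952.
Year 3: ⌊$35,952 × 125%/8⌋ = $5,617. Book value $30,335.
Year 4: ⌊$30,335 × 125%/8⌋ = $4,739. Book value $25,596.
Year 5: ⌊$25,596 × 125%/8⌋ = $3,999. Book value $21,597.
Year 6: ⌊$21,597 × 125%/8⌋ = $3,374. Book value $18,223.
Year 7: ⌊$18,223 × 125%/8⌋ = $2,847. Book value $15,376.

$15,376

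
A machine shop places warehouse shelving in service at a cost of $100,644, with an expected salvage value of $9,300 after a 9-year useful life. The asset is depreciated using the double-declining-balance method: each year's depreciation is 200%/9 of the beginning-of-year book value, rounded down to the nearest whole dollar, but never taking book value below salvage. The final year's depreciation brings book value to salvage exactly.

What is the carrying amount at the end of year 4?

$36,832

Depreciable base = $100,644 − $9,300 = $91,344.
Year 1: ⌊$100,644 × 200%/9⌋ = $22,365. Book value $78,279.
Year 2: ⌊$78,279 × 200%/9⌋ = $17,395. Book value $60,884.
Year 3: ⌊$60,884 × 200%/9⌋ = $13,529. Book value $47,355.
Year 4: ⌊$47,355 × 200%/9⌋ = $10,523. Book value $36,832.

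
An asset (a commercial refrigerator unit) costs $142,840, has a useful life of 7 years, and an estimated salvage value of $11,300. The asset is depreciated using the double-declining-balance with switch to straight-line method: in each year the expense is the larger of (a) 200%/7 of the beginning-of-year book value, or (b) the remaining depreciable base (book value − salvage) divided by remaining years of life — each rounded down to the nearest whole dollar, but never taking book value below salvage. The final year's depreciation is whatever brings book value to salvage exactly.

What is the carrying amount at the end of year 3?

Depreciable base = $142,840 − $11,300 = $131,540.
Year 1: DB = ⌊$142,840 × 200%/7⌋ = $40,811; SL = ⌊$131,540/7⌋ = $18,791 → take DB $40,811. Book value $102,029.
Year 2: DB = ⌊$102,029 × 200%/7⌋ = $29,151; SL = ⌊$90,729/6⌋ = $15,121 → take DB $29,151. Book value $72,878.
Year 3: DB = ⌊$72,878 × 200%/7⌋ = $20,822; SL = ⌊$61,578/5⌋ = $12,315 → take DB $20,822. Book value $52,056.

$52,056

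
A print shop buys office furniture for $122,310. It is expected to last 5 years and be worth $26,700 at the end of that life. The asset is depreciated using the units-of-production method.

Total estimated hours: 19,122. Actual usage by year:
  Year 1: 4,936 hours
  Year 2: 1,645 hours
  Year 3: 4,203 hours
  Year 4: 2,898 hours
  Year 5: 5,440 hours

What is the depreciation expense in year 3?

Depreciable base = $122,310 − $26,700 = $95,610.
Rate = $95,610 / 19,122 hours = $5 per hour.
Year 1: 4,936 × $5 = $24,680. Book value $97,630.
Year 2: 1,645 × $5 = $8,225. Book value $89,405.
Year 3: 4,203 × $5 = $21,015. Book value $68,390.

$21,015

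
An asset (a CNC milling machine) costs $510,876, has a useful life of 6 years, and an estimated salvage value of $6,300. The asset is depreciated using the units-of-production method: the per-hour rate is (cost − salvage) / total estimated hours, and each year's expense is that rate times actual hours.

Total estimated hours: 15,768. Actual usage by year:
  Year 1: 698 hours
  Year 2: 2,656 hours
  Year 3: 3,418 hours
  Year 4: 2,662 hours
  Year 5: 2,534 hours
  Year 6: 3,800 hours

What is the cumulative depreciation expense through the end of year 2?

Depreciable base = $510,876 − $6,300 = $504,576.
Rate = $504,576 / 15,768 hours = $32 per hour.
Year 1: 698 × $32 = $22,336. Book value $488,540.
Year 2: 2,656 × $32 = $84,992. Book value $403,548.
Accumulated through year 2 = $510,876 − $403,548 = $107,328.

$107,328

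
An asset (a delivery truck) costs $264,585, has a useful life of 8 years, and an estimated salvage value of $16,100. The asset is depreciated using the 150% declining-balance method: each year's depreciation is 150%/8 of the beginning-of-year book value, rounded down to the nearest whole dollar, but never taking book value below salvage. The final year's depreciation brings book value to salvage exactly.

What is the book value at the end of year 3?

Depreciable base = $264,585 − $16,100 = $248,485.
Year 1: ⌊$264,585 × 150%/8⌋ = $49,609. Book value $214,976.
Year 2: ⌊$214,976 × 150%/8⌋ = $40,308. Book value $174,668.
Year 3: ⌊$174,668 × 150%/8⌋ = $32,750. Book value $141,918.

$141,918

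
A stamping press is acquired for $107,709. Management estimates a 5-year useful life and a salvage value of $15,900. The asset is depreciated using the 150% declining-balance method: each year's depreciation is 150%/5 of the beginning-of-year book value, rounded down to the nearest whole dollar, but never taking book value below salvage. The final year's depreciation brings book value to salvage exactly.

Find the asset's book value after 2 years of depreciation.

$52,778

Depreciable base = $107,709 − $15,900 = $91,809.
Year 1: ⌊$107,709 × 150%/5⌋ = $32,312. Book value $75,397.
Year 2: ⌊$75,397 × 150%/5⌋ = $22,619. Book value $52,778.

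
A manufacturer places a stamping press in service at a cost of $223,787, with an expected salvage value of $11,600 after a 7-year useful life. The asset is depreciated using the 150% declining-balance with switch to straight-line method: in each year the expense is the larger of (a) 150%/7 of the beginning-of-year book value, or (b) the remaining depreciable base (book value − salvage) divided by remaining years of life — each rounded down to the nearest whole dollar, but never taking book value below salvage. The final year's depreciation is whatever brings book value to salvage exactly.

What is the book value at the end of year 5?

$60,076

Depreciable base = $223,787 − $11,600 = $212,187.
Year 1: DB = ⌊$223,787 × 150%/7⌋ = $47,954; SL = ⌊$212,187/7⌋ = $30,312 → take DB $47,954. Book value $175,833.
Year 2: DB = ⌊$175,833 × 150%/7⌋ = $37,678; SL = ⌊$164,233/6⌋ = $27,372 → take DB $37,678. Book value $138,155.
Year 3: DB = ⌊$138,155 × 150%/7⌋ = $29,604; SL = ⌊$126,555/5⌋ = $25,311 → take DB $29,604. Book value $108,551.
Year 4: DB = ⌊$108,551 × 150%/7⌋ = $23,260; SL = ⌊$96,951/4⌋ = $24,237 → take SL $24,237. Book value $84,314.
Year 5: DB = ⌊$84,314 × 150%/7⌋ = $18,067; SL = ⌊$72,714/3⌋ = $24,238 → take SL $24,238. Book value $60,076.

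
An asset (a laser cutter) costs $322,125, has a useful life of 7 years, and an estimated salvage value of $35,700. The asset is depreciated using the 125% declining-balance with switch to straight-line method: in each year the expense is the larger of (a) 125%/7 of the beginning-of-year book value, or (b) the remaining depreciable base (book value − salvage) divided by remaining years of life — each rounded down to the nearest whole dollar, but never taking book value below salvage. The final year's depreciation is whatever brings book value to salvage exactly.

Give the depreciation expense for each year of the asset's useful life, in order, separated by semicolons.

$57,522; $47,250; $38,813; $35,710; $35,710; $35,710; $35,710

Depreciable base = $322,125 − $35,700 = $286,425.
Year 1: DB = ⌊$322,125 × 125%/7⌋ = $57,522; SL = ⌊$286,425/7⌋ = $40,917 → take DB $57,522. Book value $264,603.
Year 2: DB = ⌊$264,603 × 125%/7⌋ = $47,250; SL = ⌊$228,903/6⌋ = $38,150 → take DB $47,250. Book value $217,353.
Year 3: DB = ⌊$217,353 × 125%/7⌋ = $38,813; SL = ⌊$181,653/5⌋ = $36,330 → take DB $38,813. Book value $178,540.
Year 4: DB = ⌊$178,540 × 125%/7⌋ = $31,882; SL = ⌊$142,840/4⌋ = $35,710 → take SL $35,710. Book value $142,830.
Year 5: DB = ⌊$142,830 × 125%/7⌋ = $25,505; SL = ⌊$107,130/3⌋ = $35,710 → take SL $35,710. Book value $107,120.
Year 6: DB = ⌊$107,120 × 125%/7⌋ = $19,128; SL = ⌊$71,420/2⌋ = $35,710 → take SL $35,710. Book value $71,410.
Year 7 (final): $71,410 − $35,700 = $35,710. Book value $35,700.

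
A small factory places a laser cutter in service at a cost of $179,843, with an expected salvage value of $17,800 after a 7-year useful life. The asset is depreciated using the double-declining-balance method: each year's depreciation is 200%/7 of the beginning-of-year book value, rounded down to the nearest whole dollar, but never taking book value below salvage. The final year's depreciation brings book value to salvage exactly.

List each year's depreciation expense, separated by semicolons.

$51,383; $36,702; $26,216; $18,726; $13,376; $9,554; $6,086

Depreciable base = $179,843 − $17,800 = $162,043.
Year 1: ⌊$179,843 × 200%/7⌋ = $51,383. Book value $128,460.
Year 2: ⌊$128,460 × 200%/7⌋ = $36,702. Book value $91,758.
Year 3: ⌊$91,758 × 200%/7⌋ = $26,216. Book value $65,542.
Year 4: ⌊$65,542 × 200%/7⌋ = $18,726. Book value $46,816.
Year 5: ⌊$46,816 × 200%/7⌋ = $13,376. Book value $33,440.
Year 6: ⌊$33,440 × 200%/7⌋ = $9,554. Book value $23,886.
Year 7 (final): $23,886 − $17,800 = $6,086. Book value $17,800.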